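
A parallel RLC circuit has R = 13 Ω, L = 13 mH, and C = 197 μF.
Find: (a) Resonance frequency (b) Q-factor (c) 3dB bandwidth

Step 1 — Resonance: ω₀ = 1/√(LC) = 1/√(0.013·0.000197) = 624.9 rad/s.
Step 2 — f₀ = ω₀/(2π) = 99.45 Hz.
Step 3 — Parallel Q: Q = R/(ω₀L) = 13/(624.9·0.013) = 1.6.
Step 4 — Bandwidth: Δω = ω₀/Q = 390.5 rad/s; BW = Δω/(2π) = 62.15 Hz.

(a) f₀ = 99.45 Hz  (b) Q = 1.6  (c) BW = 62.15 Hz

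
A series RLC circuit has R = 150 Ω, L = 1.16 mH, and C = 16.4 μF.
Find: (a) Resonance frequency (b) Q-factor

Step 1 — Resonance condition Im(Z)=0 gives ω₀ = 1/√(LC).
Step 2 — ω₀ = 1/√(0.00116·1.64e-05) = 7250 rad/s.
Step 3 — f₀ = ω₀/(2π) = 1154 Hz.
Step 4 — Series Q: Q = ω₀L/R = 7250·0.00116/150 = 0.05607.

(a) f₀ = 1154 Hz  (b) Q = 0.05607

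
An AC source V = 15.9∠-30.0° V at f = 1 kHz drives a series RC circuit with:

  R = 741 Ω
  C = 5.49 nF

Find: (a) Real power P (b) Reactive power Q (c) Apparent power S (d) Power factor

Step 1 — Angular frequency: ω = 2π·f = 2π·1000 = 6283 rad/s.
Step 2 — Component impedances:
  R: Z = R = 741 Ω
  C: Z = 1/(jωC) = -j/(ω·C) = 0 - j2.899e+04 Ω
Step 3 — Series combination: Z_total = R + C = 741 - j2.899e+04 Ω = 2.9e+04∠-88.5° Ω.
Step 4 — Source phasor: V = 15.9∠-30.0° V = 13.77 - j7.95 V.
Step 5 — Current: I = V / Z = 0.0002862 + j0.0004677 A = 0.0005483∠58.5° A.
Step 6 — Complex power: S = V·I* = 0.0002228 - j0.008715 VA.
Step 7 — Real power: P = Re(S) = 0.0002228 W.
Step 8 — Reactive power: Q = Im(S) = -0.008715 VAR.
Step 9 — Apparent power: |S| = 0.008718 VA.
Step 10 — Power factor: PF = P/|S| = 0.02555 (leading).

(a) P = 0.0002228 W  (b) Q = -0.008715 VAR  (c) S = 0.008718 VA  (d) PF = 0.02555 (leading)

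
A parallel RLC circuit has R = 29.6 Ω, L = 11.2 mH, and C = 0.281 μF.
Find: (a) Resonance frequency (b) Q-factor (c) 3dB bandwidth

Step 1 — Resonance: ω₀ = 1/√(LC) = 1/√(0.0112·2.81e-07) = 1.783e+04 rad/s.
Step 2 — f₀ = ω₀/(2π) = 2837 Hz.
Step 3 — Parallel Q: Q = R/(ω₀L) = 29.6/(1.783e+04·0.0112) = 0.1483.
Step 4 — Bandwidth: Δω = ω₀/Q = 1.202e+05 rad/s; BW = Δω/(2π) = 1.913e+04 Hz.

(a) f₀ = 2837 Hz  (b) Q = 0.1483  (c) BW = 1.913e+04 Hz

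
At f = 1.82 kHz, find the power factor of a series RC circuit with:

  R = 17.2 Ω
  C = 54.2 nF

Step 1 — Angular frequency: ω = 2π·f = 2π·1820 = 1.144e+04 rad/s.
Step 2 — Component impedances:
  R: Z = R = 17.2 Ω
  C: Z = 1/(jωC) = -j/(ω·C) = 0 - j1613 Ω
Step 3 — Series combination: Z_total = R + C = 17.2 - j1613 Ω = 1614∠-89.4° Ω.
Step 4 — Power factor: PF = cos(φ) = Re(Z)/|Z| = 17.2/1614 = 0.01066.
Step 5 — Type: Im(Z) = -1613 ⇒ leading (phase φ = -89.4°).

PF = 0.01066 (leading, φ = -89.4°)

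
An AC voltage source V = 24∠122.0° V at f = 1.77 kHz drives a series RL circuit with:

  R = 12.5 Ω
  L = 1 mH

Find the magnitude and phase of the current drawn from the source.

Step 1 — Angular frequency: ω = 2π·f = 2π·1770 = 1.112e+04 rad/s.
Step 2 — Component impedances:
  R: Z = R = 12.5 Ω
  L: Z = jωL = j·1.112e+04·0.001 = 0 + j11.12 Ω
Step 3 — Series combination: Z_total = R + L = 12.5 + j11.12 Ω = 16.73∠41.7° Ω.
Step 4 — Source phasor: V = 24∠122.0° V = -12.72 + j20.35 V.
Step 5 — Ohm's law: I = V / Z_total = (-12.72 + j20.35) / (12.5 + j11.12) = 0.2407 + j1.414 A.
Step 6 — Convert to polar: |I| = 1.434 A, ∠I = 80.3°.

I = 1.434∠80.3° A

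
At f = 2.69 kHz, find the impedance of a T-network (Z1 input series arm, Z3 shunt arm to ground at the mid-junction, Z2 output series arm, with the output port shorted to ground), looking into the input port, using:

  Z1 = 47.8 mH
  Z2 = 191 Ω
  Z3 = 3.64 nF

Step 1 — Angular frequency: ω = 2π·f = 2π·2690 = 1.69e+04 rad/s.
Step 2 — Component impedances:
  Z1: Z = jωL = j·1.69e+04·0.0478 = 0 + j807.9 Ω
  Z2: Z = R = 191 Ω
  Z3: Z = 1/(jωC) = -j/(ω·C) = 0 - j1.625e+04 Ω
Step 3 — With the output port shorted to ground, the output series arm Z2 runs from the junction to ground; the shunt arm Z3 also runs from the junction to ground. They appear in parallel: Z3 || Z2 = 191 - j2.244 Ω.
Step 4 — Series with input arm Z1: Z_in = Z1 + (Z3 || Z2) = 191 + j805.7 Ω = 828∠76.7° Ω.

Z = 191 + j805.7 Ω = 828∠76.7° Ω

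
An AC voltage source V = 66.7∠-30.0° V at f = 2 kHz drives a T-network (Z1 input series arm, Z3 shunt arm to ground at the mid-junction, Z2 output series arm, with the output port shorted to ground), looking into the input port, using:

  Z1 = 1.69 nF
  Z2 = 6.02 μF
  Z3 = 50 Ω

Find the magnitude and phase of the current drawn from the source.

Step 1 — Angular frequency: ω = 2π·f = 2π·2000 = 1.257e+04 rad/s.
Step 2 — Component impedances:
  Z1: Z = 1/(jωC) = -j/(ω·C) = 0 - j4.709e+04 Ω
  Z2: Z = 1/(jωC) = -j/(ω·C) = 0 - j13.22 Ω
  Z3: Z = R = 50 Ω
Step 3 — With the output port shorted to ground, the output series arm Z2 runs from the junction to ground; the shunt arm Z3 also runs from the junction to ground. They appear in parallel: Z3 || Z2 = 3.266 - j12.36 Ω.
Step 4 — Series with input arm Z1: Z_in = Z1 + (Z3 || Z2) = 3.266 - j4.71e+04 Ω = 4.71e+04∠-90.0° Ω.
Step 5 — Source phasor: V = 66.7∠-30.0° V = 57.76 - j33.35 V.
Step 6 — Ohm's law: I = V / Z_total = (57.76 - j33.35) / (3.266 - j4.71e+04) = 0.0007082 + j0.001226 A.
Step 7 — Convert to polar: |I| = 0.001416 A, ∠I = 60.0°.

I = 0.001416∠60.0° A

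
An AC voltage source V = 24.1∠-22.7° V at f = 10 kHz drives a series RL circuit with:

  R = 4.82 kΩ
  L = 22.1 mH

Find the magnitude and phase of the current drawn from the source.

Step 1 — Angular frequency: ω = 2π·f = 2π·1e+04 = 6.283e+04 rad/s.
Step 2 — Component impedances:
  R: Z = R = 4820 Ω
  L: Z = jωL = j·6.283e+04·0.0221 = 0 + j1389 Ω
Step 3 — Series combination: Z_total = R + L = 4820 + j1389 Ω = 5016∠16.1° Ω.
Step 4 — Source phasor: V = 24.1∠-22.7° V = 22.23 - j9.3 V.
Step 5 — Ohm's law: I = V / Z_total = (22.23 - j9.3) / (4820 + j1389) = 0.003746 - j0.003009 A.
Step 6 — Convert to polar: |I| = 0.004805 A, ∠I = -38.8°.

I = 0.004805∠-38.8° A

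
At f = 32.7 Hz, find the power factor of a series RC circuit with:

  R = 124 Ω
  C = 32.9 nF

Step 1 — Angular frequency: ω = 2π·f = 2π·32.7 = 205.5 rad/s.
Step 2 — Component impedances:
  R: Z = R = 124 Ω
  C: Z = 1/(jωC) = -j/(ω·C) = 0 - j1.479e+05 Ω
Step 3 — Series combination: Z_total = R + C = 124 - j1.479e+05 Ω = 1.479e+05∠-90.0° Ω.
Step 4 — Power factor: PF = cos(φ) = Re(Z)/|Z| = 124/1.4794e+05 = 0.0008382.
Step 5 — Type: Im(Z) = -1.479e+05 ⇒ leading (phase φ = -90.0°).

PF = 0.0008382 (leading, φ = -90.0°)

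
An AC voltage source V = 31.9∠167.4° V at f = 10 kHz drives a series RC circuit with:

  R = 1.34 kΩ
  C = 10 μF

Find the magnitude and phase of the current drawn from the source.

Step 1 — Angular frequency: ω = 2π·f = 2π·1e+04 = 6.283e+04 rad/s.
Step 2 — Component impedances:
  R: Z = R = 1340 Ω
  C: Z = 1/(jωC) = -j/(ω·C) = 0 - j1.592 Ω
Step 3 — Series combination: Z_total = R + C = 1340 - j1.592 Ω = 1340∠-0.1° Ω.
Step 4 — Source phasor: V = 31.9∠167.4° V = -31.13 + j6.959 V.
Step 5 — Ohm's law: I = V / Z_total = (-31.13 + j6.959) / (1340 - j1.592) = -0.02324 + j0.005166 A.
Step 6 — Convert to polar: |I| = 0.02381 A, ∠I = 167.5°.

I = 0.02381∠167.5° A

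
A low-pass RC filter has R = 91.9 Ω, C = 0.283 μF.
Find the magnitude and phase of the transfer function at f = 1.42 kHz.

Step 1 — Angular frequency: ω = 2π·1420 = 8922 rad/s.
Step 2 — Transfer function: H(jω) = 1/(1 + jωRC).
Step 3 — Denominator: 1 + jωRC = 1 + j·8922·91.9·2.83e-07 = 1 + j0.232.
Step 4 — H = 0.9489 - j0.2202.
Step 5 — Magnitude: |H| = 0.9741 (-0.2 dB); phase: φ = -13.1°.

|H| = 0.9741 (-0.2 dB), φ = -13.1°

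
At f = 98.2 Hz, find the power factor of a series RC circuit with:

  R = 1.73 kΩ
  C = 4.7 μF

Step 1 — Angular frequency: ω = 2π·f = 2π·98.2 = 617 rad/s.
Step 2 — Component impedances:
  R: Z = R = 1730 Ω
  C: Z = 1/(jωC) = -j/(ω·C) = 0 - j344.8 Ω
Step 3 — Series combination: Z_total = R + C = 1730 - j344.8 Ω = 1764∠-11.3° Ω.
Step 4 — Power factor: PF = cos(φ) = Re(Z)/|Z| = 1730/1764 = 0.9807.
Step 5 — Type: Im(Z) = -344.8 ⇒ leading (phase φ = -11.3°).

PF = 0.9807 (leading, φ = -11.3°)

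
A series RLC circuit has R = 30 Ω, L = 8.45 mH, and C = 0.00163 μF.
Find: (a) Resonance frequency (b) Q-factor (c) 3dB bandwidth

Step 1 — Resonance: ω₀ = 1/√(LC) = 1/√(0.00845·1.63e-09) = 2.694e+05 rad/s.
Step 2 — f₀ = ω₀/(2π) = 4.288e+04 Hz.
Step 3 — Series Q: Q = ω₀L/R = 2.694e+05·0.00845/30 = 75.9.
Step 4 — Bandwidth: Δω = ω₀/Q = 3550 rad/s; BW = Δω/(2π) = 565 Hz.

(a) f₀ = 4.288e+04 Hz  (b) Q = 75.9  (c) BW = 565 Hz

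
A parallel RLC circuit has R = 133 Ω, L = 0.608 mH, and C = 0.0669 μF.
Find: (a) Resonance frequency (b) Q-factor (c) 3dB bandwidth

Step 1 — Resonance: ω₀ = 1/√(LC) = 1/√(0.000608·6.69e-08) = 1.568e+05 rad/s.
Step 2 — f₀ = ω₀/(2π) = 2.495e+04 Hz.
Step 3 — Parallel Q: Q = R/(ω₀L) = 133/(1.568e+05·0.000608) = 1.395.
Step 4 — Bandwidth: Δω = ω₀/Q = 1.124e+05 rad/s; BW = Δω/(2π) = 1.789e+04 Hz.

(a) f₀ = 2.495e+04 Hz  (b) Q = 1.395  (c) BW = 1.789e+04 Hz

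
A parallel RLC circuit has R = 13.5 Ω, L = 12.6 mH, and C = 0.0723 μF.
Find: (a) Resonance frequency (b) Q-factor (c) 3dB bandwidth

Step 1 — Resonance: ω₀ = 1/√(LC) = 1/√(0.0126·7.23e-08) = 3.313e+04 rad/s.
Step 2 — f₀ = ω₀/(2π) = 5273 Hz.
Step 3 — Parallel Q: Q = R/(ω₀L) = 13.5/(3.313e+04·0.0126) = 0.03234.
Step 4 — Bandwidth: Δω = ω₀/Q = 1.025e+06 rad/s; BW = Δω/(2π) = 1.631e+05 Hz.

(a) f₀ = 5273 Hz  (b) Q = 0.03234  (c) BW = 1.631e+05 Hz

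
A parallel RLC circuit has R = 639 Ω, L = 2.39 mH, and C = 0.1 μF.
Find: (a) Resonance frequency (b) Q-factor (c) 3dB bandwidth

Step 1 — Resonance: ω₀ = 1/√(LC) = 1/√(0.00239·1e-07) = 6.468e+04 rad/s.
Step 2 — f₀ = ω₀/(2π) = 1.029e+04 Hz.
Step 3 — Parallel Q: Q = R/(ω₀L) = 639/(6.468e+04·0.00239) = 4.133.
Step 4 — Bandwidth: Δω = ω₀/Q = 1.565e+04 rad/s; BW = Δω/(2π) = 2491 Hz.

(a) f₀ = 1.029e+04 Hz  (b) Q = 4.133  (c) BW = 2491 Hz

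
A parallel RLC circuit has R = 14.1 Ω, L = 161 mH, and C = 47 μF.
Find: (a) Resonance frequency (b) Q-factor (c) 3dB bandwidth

Step 1 — Resonance: ω₀ = 1/√(LC) = 1/√(0.161·4.7e-05) = 363.5 rad/s.
Step 2 — f₀ = ω₀/(2π) = 57.86 Hz.
Step 3 — Parallel Q: Q = R/(ω₀L) = 14.1/(363.5·0.161) = 0.2409.
Step 4 — Bandwidth: Δω = ω₀/Q = 1509 rad/s; BW = Δω/(2π) = 240.2 Hz.

(a) f₀ = 57.86 Hz  (b) Q = 0.2409  (c) BW = 240.2 Hz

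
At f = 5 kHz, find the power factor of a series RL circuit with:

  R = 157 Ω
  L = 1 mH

Step 1 — Angular frequency: ω = 2π·f = 2π·5000 = 3.142e+04 rad/s.
Step 2 — Component impedances:
  R: Z = R = 157 Ω
  L: Z = jωL = j·3.142e+04·0.001 = 0 + j31.42 Ω
Step 3 — Series combination: Z_total = R + L = 157 + j31.42 Ω = 160.1∠11.3° Ω.
Step 4 — Power factor: PF = cos(φ) = Re(Z)/|Z| = 157/160.1 = 0.9806.
Step 5 — Type: Im(Z) = 31.42 ⇒ lagging (phase φ = 11.3°).

PF = 0.9806 (lagging, φ = 11.3°)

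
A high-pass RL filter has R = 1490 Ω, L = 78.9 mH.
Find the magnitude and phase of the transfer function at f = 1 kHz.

Step 1 — Angular frequency: ω = 2π·1000 = 6283 rad/s.
Step 2 — Transfer function: H(jω) = jωL/(R + jωL).
Step 3 — Numerator jωL = j·495.7; denominator R + jωL = 1490 + j495.7.
Step 4 — H = 0.09967 + j0.2996.
Step 5 — Magnitude: |H| = 0.3157 (-10.0 dB); phase: φ = 71.6°.

|H| = 0.3157 (-10.0 dB), φ = 71.6°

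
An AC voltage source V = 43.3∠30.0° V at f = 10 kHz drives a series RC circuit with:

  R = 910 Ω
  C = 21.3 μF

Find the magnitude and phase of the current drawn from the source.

Step 1 — Angular frequency: ω = 2π·f = 2π·1e+04 = 6.283e+04 rad/s.
Step 2 — Component impedances:
  R: Z = R = 910 Ω
  C: Z = 1/(jωC) = -j/(ω·C) = 0 - j0.7472 Ω
Step 3 — Series combination: Z_total = R + C = 910 - j0.7472 Ω = 910∠-0.0° Ω.
Step 4 — Source phasor: V = 43.3∠30.0° V = 37.5 + j21.65 V.
Step 5 — Ohm's law: I = V / Z_total = (37.5 + j21.65) / (910 - j0.7472) = 0.04119 + j0.02383 A.
Step 6 — Convert to polar: |I| = 0.04758 A, ∠I = 30.0°.

I = 0.04758∠30.0° A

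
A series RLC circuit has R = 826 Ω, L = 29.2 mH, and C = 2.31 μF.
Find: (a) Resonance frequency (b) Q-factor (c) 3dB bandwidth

Step 1 — Resonance: ω₀ = 1/√(LC) = 1/√(0.0292·2.31e-06) = 3850 rad/s.
Step 2 — f₀ = ω₀/(2π) = 612.8 Hz.
Step 3 — Series Q: Q = ω₀L/R = 3850·0.0292/826 = 0.1361.
Step 4 — Bandwidth: Δω = ω₀/Q = 2.829e+04 rad/s; BW = Δω/(2π) = 4502 Hz.

(a) f₀ = 612.8 Hz  (b) Q = 0.1361  (c) BW = 4502 Hz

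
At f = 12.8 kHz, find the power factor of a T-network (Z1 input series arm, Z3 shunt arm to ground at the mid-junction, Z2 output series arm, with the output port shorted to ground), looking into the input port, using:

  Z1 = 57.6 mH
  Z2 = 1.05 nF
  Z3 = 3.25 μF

Step 1 — Angular frequency: ω = 2π·f = 2π·1.28e+04 = 8.042e+04 rad/s.
Step 2 — Component impedances:
  Z1: Z = jωL = j·8.042e+04·0.0576 = 0 + j4632 Ω
  Z2: Z = 1/(jωC) = -j/(ω·C) = 0 - j1.184e+04 Ω
  Z3: Z = 1/(jωC) = -j/(ω·C) = 0 - j3.826 Ω
Step 3 — With the output port shorted to ground, the output series arm Z2 runs from the junction to ground; the shunt arm Z3 also runs from the junction to ground. They appear in parallel: Z3 || Z2 = 0 - j3.825 Ω.
Step 4 — Series with input arm Z1: Z_in = Z1 + (Z3 || Z2) = 0 + j4629 Ω = 4629∠90.0° Ω.
Step 5 — Power factor: PF = cos(φ) = Re(Z)/|Z| = 0/4629 = 0.
Step 6 — Type: Im(Z) = 4629 ⇒ lagging (phase φ = 90.0°).

PF = 0 (lagging, φ = 90.0°)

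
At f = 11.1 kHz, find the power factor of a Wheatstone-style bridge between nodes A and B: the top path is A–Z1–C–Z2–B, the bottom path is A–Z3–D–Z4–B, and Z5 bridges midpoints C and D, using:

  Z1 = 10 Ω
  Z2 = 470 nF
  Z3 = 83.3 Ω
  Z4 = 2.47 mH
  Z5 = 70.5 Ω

Step 1 — Angular frequency: ω = 2π·f = 2π·1.11e+04 = 6.974e+04 rad/s.
Step 2 — Component impedances:
  Z1: Z = R = 10 Ω
  Z2: Z = 1/(jωC) = -j/(ω·C) = 0 - j30.51 Ω
  Z3: Z = R = 83.3 Ω
  Z4: Z = jωL = j·6.974e+04·0.00247 = 0 + j172.3 Ω
  Z5: Z = R = 70.5 Ω
Step 3 — Bridge requires nodal analysis (the Z5 bridge couples midpoints C and D, so the two paths cannot be reduced to a simple series/parallel combination). Setting node B to ground and injecting 1 A at node A, the 3-node admittance system at A, C, D solves to V_A = Z_AB = 12.79 - j35.98 Ω = 38.18∠-70.4° Ω.
Step 4 — Power factor: PF = cos(φ) = Re(Z)/|Z| = 12.79/38.18 = 0.335.
Step 5 — Type: Im(Z) = -35.98 ⇒ leading (phase φ = -70.4°).

PF = 0.335 (leading, φ = -70.4°)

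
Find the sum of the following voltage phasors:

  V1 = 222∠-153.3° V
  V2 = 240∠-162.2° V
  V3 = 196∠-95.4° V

Step 1 — Convert each phasor to rectangular form:
  V1 = 222·(cos(-153.3°) + j·sin(-153.3°)) = -198.3 - j99.75 V
  V2 = 240·(cos(-162.2°) + j·sin(-162.2°)) = -228.5 - j73.37 V
  V3 = 196·(cos(-95.4°) + j·sin(-95.4°)) = -18.45 - j195.1 V
Step 2 — Sum components: V_total = -445.3 - j368.2 V.
Step 3 — Convert to polar: |V_total| = 577.8 V, ∠V_total = -140.4°.

V_total = 577.8∠-140.4° V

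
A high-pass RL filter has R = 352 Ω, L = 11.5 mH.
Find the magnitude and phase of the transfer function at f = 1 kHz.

Step 1 — Angular frequency: ω = 2π·1000 = 6283 rad/s.
Step 2 — Transfer function: H(jω) = jωL/(R + jωL).
Step 3 — Numerator jωL = j·72.26; denominator R + jωL = 352 + j72.26.
Step 4 — H = 0.04043 + j0.197.
Step 5 — Magnitude: |H| = 0.2011 (-13.9 dB); phase: φ = 78.4°.

|H| = 0.2011 (-13.9 dB), φ = 78.4°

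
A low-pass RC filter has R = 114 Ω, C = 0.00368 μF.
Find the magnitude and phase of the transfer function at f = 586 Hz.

Step 1 — Angular frequency: ω = 2π·586 = 3682 rad/s.
Step 2 — Transfer function: H(jω) = 1/(1 + jωRC).
Step 3 — Denominator: 1 + jωRC = 1 + j·3682·114·3.68e-09 = 1 + j0.001545.
Step 4 — H = 1 - j0.001545.
Step 5 — Magnitude: |H| = 1 (-0.0 dB); phase: φ = -0.1°.

|H| = 1 (-0.0 dB), φ = -0.1°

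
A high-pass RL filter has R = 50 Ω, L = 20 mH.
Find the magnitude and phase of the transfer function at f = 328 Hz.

Step 1 — Angular frequency: ω = 2π·328 = 2061 rad/s.
Step 2 — Transfer function: H(jω) = jωL/(R + jωL).
Step 3 — Numerator jωL = j·41.22; denominator R + jωL = 50 + j41.22.
Step 4 — H = 0.4046 + j0.4908.
Step 5 — Magnitude: |H| = 0.6361 (-3.9 dB); phase: φ = 50.5°.

|H| = 0.6361 (-3.9 dB), φ = 50.5°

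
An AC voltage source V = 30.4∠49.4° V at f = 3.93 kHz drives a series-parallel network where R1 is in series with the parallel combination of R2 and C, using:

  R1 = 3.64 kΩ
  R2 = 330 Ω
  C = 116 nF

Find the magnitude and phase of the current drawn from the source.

Step 1 — Angular frequency: ω = 2π·f = 2π·3930 = 2.469e+04 rad/s.
Step 2 — Component impedances:
  R1: Z = R = 3640 Ω
  R2: Z = R = 330 Ω
  C: Z = 1/(jωC) = -j/(ω·C) = 0 - j349.1 Ω
Step 3 — Parallel branch: R2 || C = 1/(1/R2 + 1/C) = 174.3 - j164.7 Ω.
Step 4 — Series with R1: Z_total = R1 + (R2 || C) = 3814 - j164.7 Ω = 3818∠-2.5° Ω.
Step 5 — Source phasor: V = 30.4∠49.4° V = 19.78 + j23.08 V.
Step 6 — Ohm's law: I = V / Z_total = (19.78 + j23.08) / (3814 - j164.7) = 0.004916 + j0.006264 A.
Step 7 — Convert to polar: |I| = 0.007963 A, ∠I = 51.9°.

I = 0.007963∠51.9° A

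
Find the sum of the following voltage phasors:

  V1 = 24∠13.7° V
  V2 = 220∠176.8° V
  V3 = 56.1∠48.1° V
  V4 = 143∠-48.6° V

Step 1 — Convert each phasor to rectangular form:
  V1 = 24·(cos(13.7°) + j·sin(13.7°)) = 23.32 + j5.684 V
  V2 = 220·(cos(176.8°) + j·sin(176.8°)) = -219.7 + j12.28 V
  V3 = 56.1·(cos(48.1°) + j·sin(48.1°)) = 37.47 + j41.76 V
  V4 = 143·(cos(-48.6°) + j·sin(-48.6°)) = 94.57 - j107.3 V
Step 2 — Sum components: V_total = -64.31 - j47.55 V.
Step 3 — Convert to polar: |V_total| = 79.97 V, ∠V_total = -143.5°.

V_total = 79.97∠-143.5° V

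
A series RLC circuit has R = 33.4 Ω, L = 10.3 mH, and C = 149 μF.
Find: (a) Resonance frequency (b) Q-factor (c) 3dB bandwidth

Step 1 — Resonance condition Im(Z)=0 gives ω₀ = 1/√(LC).
Step 2 — ω₀ = 1/√(0.0103·0.000149) = 807.2 rad/s.
Step 3 — f₀ = ω₀/(2π) = 128.5 Hz.
Step 4 — Series Q: Q = ω₀L/R = 807.2·0.0103/33.4 = 0.2489.
Step 5 — 3dB bandwidth: Δω = ω₀/Q = 3243 rad/s; BW = Δω/(2π) = 516.1 Hz.

(a) f₀ = 128.5 Hz  (b) Q = 0.2489  (c) BW = 516.1 Hz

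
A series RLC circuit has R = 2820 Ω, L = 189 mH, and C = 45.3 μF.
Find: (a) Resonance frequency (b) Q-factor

Step 1 — Resonance condition Im(Z)=0 gives ω₀ = 1/√(LC).
Step 2 — ω₀ = 1/√(0.189·4.53e-05) = 341.8 rad/s.
Step 3 — f₀ = ω₀/(2π) = 54.39 Hz.
Step 4 — Series Q: Q = ω₀L/R = 341.8·0.189/2820 = 0.02291.

(a) f₀ = 54.39 Hz  (b) Q = 0.02291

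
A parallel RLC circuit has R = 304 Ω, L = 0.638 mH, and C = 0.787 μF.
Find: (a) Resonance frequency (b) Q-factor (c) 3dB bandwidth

Step 1 — Resonance: ω₀ = 1/√(LC) = 1/√(0.000638·7.87e-07) = 4.463e+04 rad/s.
Step 2 — f₀ = ω₀/(2π) = 7103 Hz.
Step 3 — Parallel Q: Q = R/(ω₀L) = 304/(4.463e+04·0.000638) = 10.68.
Step 4 — Bandwidth: Δω = ω₀/Q = 4180 rad/s; BW = Δω/(2π) = 665.2 Hz.

(a) f₀ = 7103 Hz  (b) Q = 10.68  (c) BW = 665.2 Hz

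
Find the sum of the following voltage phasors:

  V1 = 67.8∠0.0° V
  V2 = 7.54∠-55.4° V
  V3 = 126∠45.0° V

Step 1 — Convert each phasor to rectangular form:
  V1 = 67.8·(cos(0.0°) + j·sin(0.0°)) = 67.8 V
  V2 = 7.54·(cos(-55.4°) + j·sin(-55.4°)) = 4.282 - j6.206 V
  V3 = 126·(cos(45.0°) + j·sin(45.0°)) = 89.1 + j89.1 V
Step 2 — Sum components: V_total = 161.2 + j82.89 V.
Step 3 — Convert to polar: |V_total| = 181.2 V, ∠V_total = 27.2°.

V_total = 181.2∠27.2° V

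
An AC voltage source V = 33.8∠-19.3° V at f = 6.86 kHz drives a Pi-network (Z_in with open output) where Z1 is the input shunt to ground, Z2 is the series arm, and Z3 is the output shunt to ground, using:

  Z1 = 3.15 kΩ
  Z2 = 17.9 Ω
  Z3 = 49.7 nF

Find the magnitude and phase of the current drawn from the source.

Step 1 — Angular frequency: ω = 2π·f = 2π·6860 = 4.31e+04 rad/s.
Step 2 — Component impedances:
  Z1: Z = R = 3150 Ω
  Z2: Z = R = 17.9 Ω
  Z3: Z = 1/(jωC) = -j/(ω·C) = 0 - j466.8 Ω
Step 3 — With open output, the series arm Z2 and the output shunt Z3 appear in series to ground: Z2 + Z3 = 17.9 - j466.8 Ω.
Step 4 — Parallel with input shunt Z1: Z_in = Z1 || (Z2 + Z3) = 84.37 - j451.7 Ω = 459.6∠-79.4° Ω.
Step 5 — Source phasor: V = 33.8∠-19.3° V = 31.9 - j11.17 V.
Step 6 — Ohm's law: I = V / Z_total = (31.9 - j11.17) / (84.37 - j451.7) = 0.03664 + j0.06377 A.
Step 7 — Convert to polar: |I| = 0.07355 A, ∠I = 60.1°.

I = 0.07355∠60.1° A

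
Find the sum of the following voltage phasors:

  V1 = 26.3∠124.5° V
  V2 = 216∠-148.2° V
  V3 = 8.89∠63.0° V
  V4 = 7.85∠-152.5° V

Step 1 — Convert each phasor to rectangular form:
  V1 = 26.3·(cos(124.5°) + j·sin(124.5°)) = -14.9 + j21.67 V
  V2 = 216·(cos(-148.2°) + j·sin(-148.2°)) = -183.6 - j113.8 V
  V3 = 8.89·(cos(63.0°) + j·sin(63.0°)) = 4.036 + j7.921 V
  V4 = 7.85·(cos(-152.5°) + j·sin(-152.5°)) = -6.963 - j3.625 V
Step 2 — Sum components: V_total = -201.4 - j87.85 V.
Step 3 — Convert to polar: |V_total| = 219.7 V, ∠V_total = -156.4°.

V_total = 219.7∠-156.4° V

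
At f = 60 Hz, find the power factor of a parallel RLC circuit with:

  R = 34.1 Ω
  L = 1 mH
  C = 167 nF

Step 1 — Angular frequency: ω = 2π·f = 2π·60 = 377 rad/s.
Step 2 — Component impedances:
  R: Z = R = 34.1 Ω
  L: Z = jωL = j·377·0.001 = 0 + j0.377 Ω
  C: Z = 1/(jωC) = -j/(ω·C) = 0 - j1.588e+04 Ω
Step 3 — Parallel combination: 1/Z_total = 1/R + 1/L + 1/C; Z_total = 0.004167 + j0.377 Ω = 0.377∠89.4° Ω.
Step 4 — Power factor: PF = cos(φ) = Re(Z)/|Z| = 0.0041675/0.376977 = 0.01106.
Step 5 — Type: Im(Z) = 0.377 ⇒ lagging (phase φ = 89.4°).

PF = 0.01106 (lagging, φ = 89.4°)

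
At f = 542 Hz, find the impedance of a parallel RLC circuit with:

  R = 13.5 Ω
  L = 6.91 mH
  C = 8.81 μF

Step 1 — Angular frequency: ω = 2π·f = 2π·542 = 3405 rad/s.
Step 2 — Component impedances:
  R: Z = R = 13.5 Ω
  L: Z = jωL = j·3405·0.00691 = 0 + j23.53 Ω
  C: Z = 1/(jωC) = -j/(ω·C) = 0 - j33.33 Ω
Step 3 — Parallel combination: 1/Z_total = 1/R + 1/L + 1/C; Z_total = 13.13 + j2.214 Ω = 13.31∠9.6° Ω.

Z = 13.13 + j2.214 Ω = 13.31∠9.6° Ω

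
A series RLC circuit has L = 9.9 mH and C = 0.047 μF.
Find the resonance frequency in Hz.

Step 1 — Resonance condition Im(Z)=0 gives ω₀ = 1/√(LC).
Step 2 — ω₀ = 1/√(0.0099·4.7e-08) = 4.636e+04 rad/s.
Step 3 — f₀ = ω₀/(2π) = 7378 Hz.

f₀ = 7378 Hz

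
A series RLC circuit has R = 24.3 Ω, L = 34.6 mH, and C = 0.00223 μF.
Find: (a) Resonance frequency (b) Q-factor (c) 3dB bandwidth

Step 1 — Resonance: ω₀ = 1/√(LC) = 1/√(0.0346·2.23e-09) = 1.138e+05 rad/s.
Step 2 — f₀ = ω₀/(2π) = 1.812e+04 Hz.
Step 3 — Series Q: Q = ω₀L/R = 1.138e+05·0.0346/24.3 = 162.1.
Step 4 — Bandwidth: Δω = ω₀/Q = 702.3 rad/s; BW = Δω/(2π) = 111.8 Hz.

(a) f₀ = 1.812e+04 Hz  (b) Q = 162.1  (c) BW = 111.8 Hz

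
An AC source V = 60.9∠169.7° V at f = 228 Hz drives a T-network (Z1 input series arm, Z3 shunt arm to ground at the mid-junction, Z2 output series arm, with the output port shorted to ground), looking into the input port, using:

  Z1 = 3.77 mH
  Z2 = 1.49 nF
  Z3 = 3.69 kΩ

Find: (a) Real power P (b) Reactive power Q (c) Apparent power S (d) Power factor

Step 1 — Angular frequency: ω = 2π·f = 2π·228 = 1433 rad/s.
Step 2 — Component impedances:
  Z1: Z = jωL = j·1433·0.00377 = 0 + j5.401 Ω
  Z2: Z = 1/(jωC) = -j/(ω·C) = 0 - j4.685e+05 Ω
  Z3: Z = R = 3690 Ω
Step 3 — With the output port shorted to ground, the output series arm Z2 runs from the junction to ground; the shunt arm Z3 also runs from the junction to ground. They appear in parallel: Z3 || Z2 = 3690 - j29.06 Ω.
Step 4 — Series with input arm Z1: Z_in = Z1 + (Z3 || Z2) = 3690 - j23.66 Ω = 3690∠-0.4° Ω.
Step 5 — Source phasor: V = 60.9∠169.7° V = -59.92 + j10.89 V.
Step 6 — Current: I = V / Z = -0.01626 + j0.002847 A = 0.0165∠170.1° A.
Step 7 — Complex power: S = V·I* = 1.005 - j0.006446 VA.
Step 8 — Real power: P = Re(S) = 1.005 W.
Step 9 — Reactive power: Q = Im(S) = -0.006446 VAR.
Step 10 — Apparent power: |S| = 1.005 VA.
Step 11 — Power factor: PF = P/|S| = 1 (leading).

(a) P = 1.005 W  (b) Q = -0.006446 VAR  (c) S = 1.005 VA  (d) PF = 1 (leading)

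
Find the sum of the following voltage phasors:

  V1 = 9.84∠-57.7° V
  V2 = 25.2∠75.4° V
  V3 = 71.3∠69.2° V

Step 1 — Convert each phasor to rectangular form:
  V1 = 9.84·(cos(-57.7°) + j·sin(-57.7°)) = 5.258 - j8.317 V
  V2 = 25.2·(cos(75.4°) + j·sin(75.4°)) = 6.352 + j24.39 V
  V3 = 71.3·(cos(69.2°) + j·sin(69.2°)) = 25.32 + j66.65 V
Step 2 — Sum components: V_total = 36.93 + j82.72 V.
Step 3 — Convert to polar: |V_total| = 90.59 V, ∠V_total = 65.9°.

V_total = 90.59∠65.9° V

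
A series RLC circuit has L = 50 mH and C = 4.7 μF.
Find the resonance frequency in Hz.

Step 1 — Resonance condition Im(Z)=0 gives ω₀ = 1/√(LC).
Step 2 — ω₀ = 1/√(0.05·4.7e-06) = 2063 rad/s.
Step 3 — f₀ = ω₀/(2π) = 328.3 Hz.

f₀ = 328.3 Hz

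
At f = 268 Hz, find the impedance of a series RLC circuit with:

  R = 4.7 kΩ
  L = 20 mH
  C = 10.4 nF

Step 1 — Angular frequency: ω = 2π·f = 2π·268 = 1684 rad/s.
Step 2 — Component impedances:
  R: Z = R = 4700 Ω
  L: Z = jωL = j·1684·0.02 = 0 + j33.68 Ω
  C: Z = 1/(jωC) = -j/(ω·C) = 0 - j5.71e+04 Ω
Step 3 — Series combination: Z_total = R + L + C = 4700 - j5.707e+04 Ω = 5.726e+04∠-85.3° Ω.

Z = 4700 - j5.707e+04 Ω = 5.726e+04∠-85.3° Ω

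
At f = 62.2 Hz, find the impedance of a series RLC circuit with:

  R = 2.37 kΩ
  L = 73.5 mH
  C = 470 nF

Step 1 — Angular frequency: ω = 2π·f = 2π·62.2 = 390.8 rad/s.
Step 2 — Component impedances:
  R: Z = R = 2370 Ω
  L: Z = jωL = j·390.8·0.0735 = 0 + j28.72 Ω
  C: Z = 1/(jωC) = -j/(ω·C) = 0 - j5444 Ω
Step 3 — Series combination: Z_total = R + L + C = 2370 - j5415 Ω = 5911∠-66.4° Ω.

Z = 2370 - j5415 Ω = 5911∠-66.4° Ω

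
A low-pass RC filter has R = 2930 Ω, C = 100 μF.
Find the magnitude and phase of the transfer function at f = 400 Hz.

Step 1 — Angular frequency: ω = 2π·400 = 2513 rad/s.
Step 2 — Transfer function: H(jω) = 1/(1 + jωRC).
Step 3 — Denominator: 1 + jωRC = 1 + j·2513·2930·0.0001 = 1 + j736.4.
Step 4 — H = 1.844e-06 - j0.001358.
Step 5 — Magnitude: |H| = 0.001358 (-57.3 dB); phase: φ = -89.9°.

|H| = 0.001358 (-57.3 dB), φ = -89.9°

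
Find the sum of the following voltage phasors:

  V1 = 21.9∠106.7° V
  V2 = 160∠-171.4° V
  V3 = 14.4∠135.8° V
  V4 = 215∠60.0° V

Step 1 — Convert each phasor to rectangular form:
  V1 = 21.9·(cos(106.7°) + j·sin(106.7°)) = -6.293 + j20.98 V
  V2 = 160·(cos(-171.4°) + j·sin(-171.4°)) = -158.2 - j23.93 V
  V3 = 14.4·(cos(135.8°) + j·sin(135.8°)) = -10.32 + j10.04 V
  V4 = 215·(cos(60.0°) + j·sin(60.0°)) = 107.5 + j186.2 V
Step 2 — Sum components: V_total = -67.32 + j193.3 V.
Step 3 — Convert to polar: |V_total| = 204.7 V, ∠V_total = 109.2°.

V_total = 204.7∠109.2° V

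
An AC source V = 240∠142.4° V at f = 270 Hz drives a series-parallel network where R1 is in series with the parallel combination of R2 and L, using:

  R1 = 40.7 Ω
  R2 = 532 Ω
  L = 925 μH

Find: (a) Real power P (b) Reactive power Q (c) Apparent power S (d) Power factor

Step 1 — Angular frequency: ω = 2π·f = 2π·270 = 1696 rad/s.
Step 2 — Component impedances:
  R1: Z = R = 40.7 Ω
  R2: Z = R = 532 Ω
  L: Z = jωL = j·1696·0.000925 = 0 + j1.569 Ω
Step 3 — Parallel branch: R2 || L = 1/(1/R2 + 1/L) = 0.004629 + j1.569 Ω.
Step 4 — Series with R1: Z_total = R1 + (R2 || L) = 40.7 + j1.569 Ω = 40.73∠2.2° Ω.
Step 5 — Source phasor: V = 240∠142.4° V = -190.1 + j146.4 V.
Step 6 — Current: I = V / Z = -4.526 + j3.772 A = 5.892∠140.2° A.
Step 7 — Complex power: S = V·I* = 1413 + j54.47 VA.
Step 8 — Real power: P = Re(S) = 1413 W.
Step 9 — Reactive power: Q = Im(S) = 54.47 VAR.
Step 10 — Apparent power: |S| = 1414 VA.
Step 11 — Power factor: PF = P/|S| = 0.9993 (lagging).

(a) P = 1413 W  (b) Q = 54.47 VAR  (c) S = 1414 VA  (d) PF = 0.9993 (lagging)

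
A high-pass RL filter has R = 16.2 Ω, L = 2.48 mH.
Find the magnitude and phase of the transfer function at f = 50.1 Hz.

Step 1 — Angular frequency: ω = 2π·50.1 = 314.8 rad/s.
Step 2 — Transfer function: H(jω) = jωL/(R + jωL).
Step 3 — Numerator jωL = j·0.7807; denominator R + jωL = 16.2 + j0.7807.
Step 4 — H = 0.002317 + j0.04808.
Step 5 — Magnitude: |H| = 0.04813 (-26.4 dB); phase: φ = 87.2°.

|H| = 0.04813 (-26.4 dB), φ = 87.2°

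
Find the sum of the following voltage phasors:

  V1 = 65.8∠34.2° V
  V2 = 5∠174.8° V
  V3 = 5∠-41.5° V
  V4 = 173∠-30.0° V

Step 1 — Convert each phasor to rectangular form:
  V1 = 65.8·(cos(34.2°) + j·sin(34.2°)) = 54.42 + j36.99 V
  V2 = 5·(cos(174.8°) + j·sin(174.8°)) = -4.979 + j0.4532 V
  V3 = 5·(cos(-41.5°) + j·sin(-41.5°)) = 3.745 - j3.313 V
  V4 = 173·(cos(-30.0°) + j·sin(-30.0°)) = 149.8 - j86.5 V
Step 2 — Sum components: V_total = 203 - j52.37 V.
Step 3 — Convert to polar: |V_total| = 209.7 V, ∠V_total = -14.5°.

V_total = 209.7∠-14.5° V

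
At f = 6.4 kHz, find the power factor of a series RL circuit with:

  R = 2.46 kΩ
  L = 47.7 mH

Step 1 — Angular frequency: ω = 2π·f = 2π·6400 = 4.021e+04 rad/s.
Step 2 — Component impedances:
  R: Z = R = 2460 Ω
  L: Z = jωL = j·4.021e+04·0.0477 = 0 + j1918 Ω
Step 3 — Series combination: Z_total = R + L = 2460 + j1918 Ω = 3119∠37.9° Ω.
Step 4 — Power factor: PF = cos(φ) = Re(Z)/|Z| = 2460/3119.4 = 0.7886.
Step 5 — Type: Im(Z) = 1918 ⇒ lagging (phase φ = 37.9°).

PF = 0.7886 (lagging, φ = 37.9°)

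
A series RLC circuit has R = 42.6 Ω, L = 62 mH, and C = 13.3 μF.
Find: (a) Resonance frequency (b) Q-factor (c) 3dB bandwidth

Step 1 — Resonance condition Im(Z)=0 gives ω₀ = 1/√(LC).
Step 2 — ω₀ = 1/√(0.062·1.33e-05) = 1101 rad/s.
Step 3 — f₀ = ω₀/(2π) = 175.3 Hz.
Step 4 — Series Q: Q = ω₀L/R = 1101·0.062/42.6 = 1.603.
Step 5 — 3dB bandwidth: Δω = ω₀/Q = 687.1 rad/s; BW = Δω/(2π) = 109.4 Hz.

(a) f₀ = 175.3 Hz  (b) Q = 1.603  (c) BW = 109.4 Hz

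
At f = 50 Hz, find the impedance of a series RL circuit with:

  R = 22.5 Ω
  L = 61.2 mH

Step 1 — Angular frequency: ω = 2π·f = 2π·50 = 314.2 rad/s.
Step 2 — Component impedances:
  R: Z = R = 22.5 Ω
  L: Z = jωL = j·314.2·0.0612 = 0 + j19.23 Ω
Step 3 — Series combination: Z_total = R + L = 22.5 + j19.23 Ω = 29.6∠40.5° Ω.

Z = 22.5 + j19.23 Ω = 29.6∠40.5° Ω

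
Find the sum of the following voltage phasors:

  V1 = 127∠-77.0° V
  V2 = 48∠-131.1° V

Step 1 — Convert each phasor to rectangular form:
  V1 = 127·(cos(-77.0°) + j·sin(-77.0°)) = 28.57 - j123.7 V
  V2 = 48·(cos(-131.1°) + j·sin(-131.1°)) = -31.55 - j36.17 V
Step 2 — Sum components: V_total = -2.985 - j159.9 V.
Step 3 — Convert to polar: |V_total| = 159.9 V, ∠V_total = -91.1°.

V_total = 159.9∠-91.1° V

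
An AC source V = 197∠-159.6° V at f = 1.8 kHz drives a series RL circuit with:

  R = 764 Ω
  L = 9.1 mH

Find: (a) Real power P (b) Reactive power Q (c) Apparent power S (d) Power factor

Step 1 — Angular frequency: ω = 2π·f = 2π·1800 = 1.131e+04 rad/s.
Step 2 — Component impedances:
  R: Z = R = 764 Ω
  L: Z = jωL = j·1.131e+04·0.0091 = 0 + j102.9 Ω
Step 3 — Series combination: Z_total = R + L = 764 + j102.9 Ω = 770.9∠7.7° Ω.
Step 4 — Source phasor: V = 197∠-159.6° V = -184.6 - j68.67 V.
Step 5 — Current: I = V / Z = -0.2493 - j0.0563 A = 0.2555∠-167.3° A.
Step 6 — Complex power: S = V·I* = 49.89 + j6.721 VA.
Step 7 — Real power: P = Re(S) = 49.89 W.
Step 8 — Reactive power: Q = Im(S) = 6.721 VAR.
Step 9 — Apparent power: |S| = 50.34 VA.
Step 10 — Power factor: PF = P/|S| = 0.991 (lagging).

(a) P = 49.89 W  (b) Q = 6.721 VAR  (c) S = 50.34 VA  (d) PF = 0.991 (lagging)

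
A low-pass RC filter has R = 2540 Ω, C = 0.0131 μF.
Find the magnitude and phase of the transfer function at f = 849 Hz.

Step 1 — Angular frequency: ω = 2π·849 = 5334 rad/s.
Step 2 — Transfer function: H(jω) = 1/(1 + jωRC).
Step 3 — Denominator: 1 + jωRC = 1 + j·5334·2540·1.31e-08 = 1 + j0.1775.
Step 4 — H = 0.9695 - j0.1721.
Step 5 — Magnitude: |H| = 0.9846 (-0.1 dB); phase: φ = -10.1°.

|H| = 0.9846 (-0.1 dB), φ = -10.1°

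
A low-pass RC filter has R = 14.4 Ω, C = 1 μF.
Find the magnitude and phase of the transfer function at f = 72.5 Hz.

Step 1 — Angular frequency: ω = 2π·72.5 = 455.5 rad/s.
Step 2 — Transfer function: H(jω) = 1/(1 + jωRC).
Step 3 — Denominator: 1 + jωRC = 1 + j·455.5·14.4·1e-06 = 1 + j0.00656.
Step 4 — H = 1 - j0.006559.
Step 5 — Magnitude: |H| = 1 (-0.0 dB); phase: φ = -0.4°.

|H| = 1 (-0.0 dB), φ = -0.4°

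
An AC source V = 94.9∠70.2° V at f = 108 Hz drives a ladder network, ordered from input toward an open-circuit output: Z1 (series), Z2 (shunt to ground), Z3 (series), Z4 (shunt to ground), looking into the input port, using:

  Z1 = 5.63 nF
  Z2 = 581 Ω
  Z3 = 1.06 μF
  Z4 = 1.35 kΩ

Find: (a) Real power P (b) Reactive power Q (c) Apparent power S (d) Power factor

Step 1 — Angular frequency: ω = 2π·f = 2π·108 = 678.6 rad/s.
Step 2 — Component impedances:
  Z1: Z = 1/(jωC) = -j/(ω·C) = 0 - j2.618e+05 Ω
  Z2: Z = R = 581 Ω
  Z3: Z = 1/(jωC) = -j/(ω·C) = 0 - j1390 Ω
  Z4: Z = R = 1350 Ω
Step 3 — Ladder network (open output): work backward from the far end, alternating series and parallel combinations. Z_in = 465.9 - j2.618e+05 Ω = 2.618e+05∠-89.9° Ω.
Step 4 — Source phasor: V = 94.9∠70.2° V = 32.15 + j89.29 V.
Step 5 — Current: I = V / Z = -0.0003408 + j0.0001234 A = 0.0003624∠160.1° A.
Step 6 — Complex power: S = V·I* = 6.12e-05 - j0.0344 VA.
Step 7 — Real power: P = Re(S) = 6.12e-05 W.
Step 8 — Reactive power: Q = Im(S) = -0.0344 VAR.
Step 9 — Apparent power: |S| = 0.0344 VA.
Step 10 — Power factor: PF = P/|S| = 0.001779 (leading).

(a) P = 6.12e-05 W  (b) Q = -0.0344 VAR  (c) S = 0.0344 VA  (d) PF = 0.001779 (leading)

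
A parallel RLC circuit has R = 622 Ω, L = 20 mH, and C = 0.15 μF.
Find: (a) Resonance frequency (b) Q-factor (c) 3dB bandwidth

Step 1 — Resonance: ω₀ = 1/√(LC) = 1/√(0.02·1.5e-07) = 1.826e+04 rad/s.
Step 2 — f₀ = ω₀/(2π) = 2906 Hz.
Step 3 — Parallel Q: Q = R/(ω₀L) = 622/(1.826e+04·0.02) = 1.703.
Step 4 — Bandwidth: Δω = ω₀/Q = 1.072e+04 rad/s; BW = Δω/(2π) = 1706 Hz.

(a) f₀ = 2906 Hz  (b) Q = 1.703  (c) BW = 1706 Hz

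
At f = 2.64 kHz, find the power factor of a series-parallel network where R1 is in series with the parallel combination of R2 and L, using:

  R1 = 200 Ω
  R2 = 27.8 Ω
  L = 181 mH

Step 1 — Angular frequency: ω = 2π·f = 2π·2640 = 1.659e+04 rad/s.
Step 2 — Component impedances:
  R1: Z = R = 200 Ω
  R2: Z = R = 27.8 Ω
  L: Z = jωL = j·1.659e+04·0.181 = 0 + j3002 Ω
Step 3 — Parallel branch: R2 || L = 1/(1/R2 + 1/L) = 27.8 + j0.2574 Ω.
Step 4 — Series with R1: Z_total = R1 + (R2 || L) = 227.8 + j0.2574 Ω = 227.8∠0.1° Ω.
Step 5 — Power factor: PF = cos(φ) = Re(Z)/|Z| = 227.8/227.8 = 1.
Step 6 — Type: Im(Z) = 0.2574 ⇒ lagging (phase φ = 0.1°).

PF = 1 (lagging, φ = 0.1°)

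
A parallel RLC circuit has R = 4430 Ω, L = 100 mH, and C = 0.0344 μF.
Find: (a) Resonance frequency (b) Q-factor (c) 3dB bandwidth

Step 1 — Resonance: ω₀ = 1/√(LC) = 1/√(0.1·3.44e-08) = 1.705e+04 rad/s.
Step 2 — f₀ = ω₀/(2π) = 2714 Hz.
Step 3 — Parallel Q: Q = R/(ω₀L) = 4430/(1.705e+04·0.1) = 2.598.
Step 4 — Bandwidth: Δω = ω₀/Q = 6562 rad/s; BW = Δω/(2π) = 1044 Hz.

(a) f₀ = 2714 Hz  (b) Q = 2.598  (c) BW = 1044 Hz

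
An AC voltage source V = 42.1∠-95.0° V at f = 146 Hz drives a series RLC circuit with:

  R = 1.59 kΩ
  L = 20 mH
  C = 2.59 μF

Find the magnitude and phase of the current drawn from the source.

Step 1 — Angular frequency: ω = 2π·f = 2π·146 = 917.3 rad/s.
Step 2 — Component impedances:
  R: Z = R = 1590 Ω
  L: Z = jωL = j·917.3·0.02 = 0 + j18.35 Ω
  C: Z = 1/(jωC) = -j/(ω·C) = 0 - j420.9 Ω
Step 3 — Series combination: Z_total = R + L + C = 1590 - j402.5 Ω = 1640∠-14.2° Ω.
Step 4 — Source phasor: V = 42.1∠-95.0° V = -3.669 - j41.94 V.
Step 5 — Ohm's law: I = V / Z_total = (-3.669 - j41.94) / (1590 - j402.5) = 0.004107 - j0.02534 A.
Step 6 — Convert to polar: |I| = 0.02567 A, ∠I = -80.8°.

I = 0.02567∠-80.8° A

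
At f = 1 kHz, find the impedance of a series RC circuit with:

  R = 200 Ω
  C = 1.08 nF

Step 1 — Angular frequency: ω = 2π·f = 2π·1000 = 6283 rad/s.
Step 2 — Component impedances:
  R: Z = R = 200 Ω
  C: Z = 1/(jωC) = -j/(ω·C) = 0 - j1.474e+05 Ω
Step 3 — Series combination: Z_total = R + C = 200 - j1.474e+05 Ω = 1.474e+05∠-89.9° Ω.

Z = 200 - j1.474e+05 Ω = 1.474e+05∠-89.9° Ω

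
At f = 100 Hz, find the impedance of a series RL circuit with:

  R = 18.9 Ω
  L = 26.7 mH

Step 1 — Angular frequency: ω = 2π·f = 2π·100 = 628.3 rad/s.
Step 2 — Component impedances:
  R: Z = R = 18.9 Ω
  L: Z = jωL = j·628.3·0.0267 = 0 + j16.78 Ω
Step 3 — Series combination: Z_total = R + L = 18.9 + j16.78 Ω = 25.27∠41.6° Ω.

Z = 18.9 + j16.78 Ω = 25.27∠41.6° Ω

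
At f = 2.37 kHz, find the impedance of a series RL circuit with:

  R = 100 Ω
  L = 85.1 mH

Step 1 — Angular frequency: ω = 2π·f = 2π·2370 = 1.489e+04 rad/s.
Step 2 — Component impedances:
  R: Z = R = 100 Ω
  L: Z = jωL = j·1.489e+04·0.0851 = 0 + j1267 Ω
Step 3 — Series combination: Z_total = R + L = 100 + j1267 Ω = 1271∠85.5° Ω.

Z = 100 + j1267 Ω = 1271∠85.5° Ω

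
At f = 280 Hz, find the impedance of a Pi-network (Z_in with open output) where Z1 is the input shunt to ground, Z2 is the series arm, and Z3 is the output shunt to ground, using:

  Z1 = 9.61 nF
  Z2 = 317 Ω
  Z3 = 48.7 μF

Step 1 — Angular frequency: ω = 2π·f = 2π·280 = 1759 rad/s.
Step 2 — Component impedances:
  Z1: Z = 1/(jωC) = -j/(ω·C) = 0 - j5.915e+04 Ω
  Z2: Z = R = 317 Ω
  Z3: Z = 1/(jωC) = -j/(ω·C) = 0 - j11.67 Ω
Step 3 — With open output, the series arm Z2 and the output shunt Z3 appear in series to ground: Z2 + Z3 = 317 - j11.67 Ω.
Step 4 — Parallel with input shunt Z1: Z_in = Z1 || (Z2 + Z3) = 316.9 - j13.37 Ω = 317.1∠-2.4° Ω.

Z = 316.9 - j13.37 Ω = 317.1∠-2.4° Ω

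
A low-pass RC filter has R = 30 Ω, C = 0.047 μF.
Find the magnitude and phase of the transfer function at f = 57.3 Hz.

Step 1 — Angular frequency: ω = 2π·57.3 = 360 rad/s.
Step 2 — Transfer function: H(jω) = 1/(1 + jωRC).
Step 3 — Denominator: 1 + jωRC = 1 + j·360·30·4.7e-08 = 1 + j0.0005076.
Step 4 — H = 1 - j0.0005076.
Step 5 — Magnitude: |H| = 1 (-0.0 dB); phase: φ = -0.0°.

|H| = 1 (-0.0 dB), φ = -0.0°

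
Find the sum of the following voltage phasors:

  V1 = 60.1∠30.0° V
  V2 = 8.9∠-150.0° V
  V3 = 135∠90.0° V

Step 1 — Convert each phasor to rectangular form:
  V1 = 60.1·(cos(30.0°) + j·sin(30.0°)) = 52.05 + j30.05 V
  V2 = 8.9·(cos(-150.0°) + j·sin(-150.0°)) = -7.708 - j4.45 V
  V3 = 135·(cos(90.0°) + j·sin(90.0°)) = 0 + j135 V
Step 2 — Sum components: V_total = 44.34 + j160.6 V.
Step 3 — Convert to polar: |V_total| = 166.6 V, ∠V_total = 74.6°.

V_total = 166.6∠74.6° V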